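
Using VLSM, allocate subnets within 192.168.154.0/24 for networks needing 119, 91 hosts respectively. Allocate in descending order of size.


119 hosts -> /25 (126 usable): 192.168.154.0/25
91 hosts -> /25 (126 usable): 192.168.154.128/25
Allocation: 192.168.154.0/25 (119 hosts, 126 usable); 192.168.154.128/25 (91 hosts, 126 usable)


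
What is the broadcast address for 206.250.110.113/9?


Network: 206.128.0.0/9
Host bits = 23
Set all host bits to 1:
Broadcast: 206.255.255.255


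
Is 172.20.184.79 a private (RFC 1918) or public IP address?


RFC 1918 private ranges:
  10.0.0.0/8 (10.0.0.0 - 10.255.255.255)
  172.16.0.0/12 (172.16.0.0 - 172.31.255.255)
  192.168.0.0/16 (192.168.0.0 - 192.168.255.255)
Private (in 172.16.0.0/12)


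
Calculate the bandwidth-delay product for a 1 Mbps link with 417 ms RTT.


BDP = bandwidth * RTT
= 1 Mbps * 417 ms
= 1 * 1e6 * 417 / 1000 bits
= 417000 bits
= 52125 bytes
= 50.9033 KB
BDP = 417000 bits (52125 bytes)


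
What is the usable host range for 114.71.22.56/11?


Network: 114.64.0.0
Broadcast: 114.95.255.255
First usable = network + 1
Last usable = broadcast - 1
Range: 114.64.0.1 to 114.95.255.254


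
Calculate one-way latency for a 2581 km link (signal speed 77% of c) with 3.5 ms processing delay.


Speed = 0.77 * 3e5 km/s = 231000 km/s
Propagation delay = 2581 / 231000 = 0.0112 s = 11.1732 ms
Processing delay = 3.5 ms
Total one-way latency = 14.6732 ms


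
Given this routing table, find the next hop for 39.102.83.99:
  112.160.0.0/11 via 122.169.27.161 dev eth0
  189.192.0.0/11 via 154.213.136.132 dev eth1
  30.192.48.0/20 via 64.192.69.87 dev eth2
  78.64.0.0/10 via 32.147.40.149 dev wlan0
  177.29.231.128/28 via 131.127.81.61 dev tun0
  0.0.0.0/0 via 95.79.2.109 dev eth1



Longest prefix match for 39.102.83.99:
  /11 112.160.0.0: no
  /11 189.192.0.0: no
  /20 30.192.48.0: no
  /10 78.64.0.0: no
  /28 177.29.231.128: no
  /0 0.0.0.0: MATCH
Selected: next-hop 95.79.2.109 via eth1 (matched /0)


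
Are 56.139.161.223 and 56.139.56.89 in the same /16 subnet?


Mask: 255.255.0.0
56.139.161.223 AND mask = 56.139.0.0
56.139.56.89 AND mask = 56.139.0.0
Yes, same subnet (56.139.0.0)


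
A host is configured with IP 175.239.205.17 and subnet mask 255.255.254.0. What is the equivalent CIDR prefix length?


Binary: 11111111.11111111.11111110.00000000
Count leading 1s
Prefix: /23


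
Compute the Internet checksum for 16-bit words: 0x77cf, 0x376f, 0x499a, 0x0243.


Sum all words (with carry folding):
+ 0x77cf = 0x77cf
+ 0x376f = 0xaf3e
+ 0x499a = 0xf8d8
+ 0x0243 = 0xfb1b
One's complement: ~0xfb1b
Checksum = 0x04e4


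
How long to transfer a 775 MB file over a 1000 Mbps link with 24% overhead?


Effective throughput = 1000 * (1 - 24/100) = 760 Mbps
File size in Mb = 775 * 8 = 6200 Mb
Time = 6200 / 760
Time = 8.1579 seconds


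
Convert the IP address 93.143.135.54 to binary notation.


93 = 01011101
143 = 10001111
135 = 10000111
54 = 00110110
Binary: 01011101.10001111.10000111.00110110


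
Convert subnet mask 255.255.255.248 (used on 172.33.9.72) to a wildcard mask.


Subnet mask: 255.255.255.248
Wildcard = 255.255.255.255 - subnet mask
255 - 255 = 0
255 - 255 = 0
255 - 255 = 0
255 - 248 = 7
Wildcard: 0.0.0.7


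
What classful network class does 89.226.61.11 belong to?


First octet: 89
Binary: 01011001
0xxxxxxx -> Class A (1-126)
Class A, default mask 255.0.0.0 (/8)


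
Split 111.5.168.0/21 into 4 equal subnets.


New prefix = 21 + 2 = 23
Each subnet has 512 addresses
  111.5.168.0/23
  111.5.170.0/23
  111.5.172.0/23
  111.5.174.0/23
Subnets: 111.5.168.0/23, 111.5.170.0/23, 111.5.172.0/23, 111.5.174.0/23


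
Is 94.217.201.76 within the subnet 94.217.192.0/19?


Subnet network: 94.217.192.0
Test IP AND mask: 94.217.192.0
Yes, 94.217.201.76 is in 94.217.192.0/19


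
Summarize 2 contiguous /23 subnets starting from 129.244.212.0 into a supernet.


Original prefix: /23
Number of subnets: 2 = 2^1
New prefix = 23 - 1 = 22
Supernet: 129.244.212.0/22


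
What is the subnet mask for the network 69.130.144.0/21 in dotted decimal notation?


/21 means 21 network bits, 11 host bits
Binary: 11111111111111111111100000000000
Mask: 255.255.248.0


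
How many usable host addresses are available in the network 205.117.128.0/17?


Host bits = 32 - 17 = 15
Total addresses = 2^15 = 32768
Usable = total - 2 (network and broadcast)
Usable hosts: 32766


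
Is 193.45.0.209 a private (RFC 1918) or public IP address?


RFC 1918 private ranges:
  10.0.0.0/8 (10.0.0.0 - 10.255.255.255)
  172.16.0.0/12 (172.16.0.0 - 172.31.255.255)
  192.168.0.0/16 (192.168.0.0 - 192.168.255.255)
Public (not in any RFC 1918 range)


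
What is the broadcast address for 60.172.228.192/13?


Network: 60.168.0.0/13
Host bits = 19
Set all host bits to 1:
Broadcast: 60.175.255.255


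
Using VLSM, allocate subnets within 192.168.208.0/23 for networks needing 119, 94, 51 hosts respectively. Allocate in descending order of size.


119 hosts -> /25 (126 usable): 192.168.208.0/25
94 hosts -> /25 (126 usable): 192.168.208.128/25
51 hosts -> /26 (62 usable): 192.168.209.0/26
Allocation: 192.168.208.0/25 (119 hosts, 126 usable); 192.168.208.128/25 (94 hosts, 126 usable); 192.168.209.0/26 (51 hosts, 62 usable)


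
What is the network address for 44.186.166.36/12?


IP:   00101100.10111010.10100110.00100100
Mask: 11111111.11110000.00000000.00000000
AND operation:
Net:  00101100.10110000.00000000.00000000
Network: 44.176.0.0/12


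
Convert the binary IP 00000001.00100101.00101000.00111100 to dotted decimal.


00000001 = 1
00100101 = 37
00101000 = 40
00111100 = 60
IP: 1.37.40.60


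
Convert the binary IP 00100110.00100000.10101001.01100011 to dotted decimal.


00100110 = 38
00100000 = 32
10101001 = 169
01100011 = 99
IP: 38.32.169.99


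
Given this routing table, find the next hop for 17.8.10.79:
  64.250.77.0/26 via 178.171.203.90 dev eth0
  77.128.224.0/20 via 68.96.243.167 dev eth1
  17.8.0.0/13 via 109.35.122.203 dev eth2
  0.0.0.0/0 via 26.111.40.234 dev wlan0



Longest prefix match for 17.8.10.79:
  /26 64.250.77.0: no
  /20 77.128.224.0: no
  /13 17.8.0.0: MATCH
  /0 0.0.0.0: MATCH
Selected: next-hop 109.35.122.203 via eth2 (matched /13)


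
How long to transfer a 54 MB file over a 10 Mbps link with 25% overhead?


Effective throughput = 10 * (1 - 25/100) = 7.5 Mbps
File size in Mb = 54 * 8 = 432 Mb
Time = 432 / 7.5
Time = 57.6 seconds


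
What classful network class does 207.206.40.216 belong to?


First octet: 207
Binary: 11001111
110xxxxx -> Class C (192-223)
Class C, default mask 255.255.255.0 (/24)


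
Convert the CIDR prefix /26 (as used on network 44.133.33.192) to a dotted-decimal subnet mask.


/26 means 26 network bits, 6 host bits
Binary: 11111111111111111111111111000000
Mask: 255.255.255.192


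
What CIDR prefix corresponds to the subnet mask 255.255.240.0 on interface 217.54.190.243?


Binary: 11111111.11111111.11110000.00000000
Count leading 1s
Prefix: /20


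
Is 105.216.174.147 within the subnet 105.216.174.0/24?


Subnet network: 105.216.174.0
Test IP AND mask: 105.216.174.0
Yes, 105.216.174.147 is in 105.216.174.0/24


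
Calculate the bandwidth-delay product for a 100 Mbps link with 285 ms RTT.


BDP = bandwidth * RTT
= 100 Mbps * 285 ms
= 100 * 1e6 * 285 / 1000 bits
= 28500000 bits
= 3562500 bytes
= 3479.0039 KB
BDP = 28500000 bits (3562500 bytes)


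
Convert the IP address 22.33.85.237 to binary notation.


22 = 00010110
33 = 00100001
85 = 01010101
237 = 11101101
Binary: 00010110.00100001.01010101.11101101


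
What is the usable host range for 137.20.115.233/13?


Network: 137.16.0.0
Broadcast: 137.23.255.255
First usable = network + 1
Last usable = broadcast - 1
Range: 137.16.0.1 to 137.23.255.254


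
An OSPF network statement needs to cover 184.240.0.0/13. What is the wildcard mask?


Subnet mask: 255.248.0.0
Wildcard = 255.255.255.255 - subnet mask
255 - 255 = 0
255 - 248 = 7
255 - 0 = 255
255 - 0 = 255
Wildcard: 0.7.255.255


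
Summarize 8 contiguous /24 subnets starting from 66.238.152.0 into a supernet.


Original prefix: /24
Number of subnets: 8 = 2^3
New prefix = 24 - 3 = 21
Supernet: 66.238.152.0/21


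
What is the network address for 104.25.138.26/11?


IP:   01101000.00011001.10001010.00011010
Mask: 11111111.11100000.00000000.00000000
AND operation:
Net:  01101000.00000000.00000000.00000000
Network: 104.0.0.0/11


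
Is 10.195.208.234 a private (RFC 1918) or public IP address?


RFC 1918 private ranges:
  10.0.0.0/8 (10.0.0.0 - 10.255.255.255)
  172.16.0.0/12 (172.16.0.0 - 172.31.255.255)
  192.168.0.0/16 (192.168.0.0 - 192.168.255.255)
Private (in 10.0.0.0/8)


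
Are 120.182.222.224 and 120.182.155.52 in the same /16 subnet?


Mask: 255.255.0.0
120.182.222.224 AND mask = 120.182.0.0
120.182.155.52 AND mask = 120.182.0.0
Yes, same subnet (120.182.0.0)


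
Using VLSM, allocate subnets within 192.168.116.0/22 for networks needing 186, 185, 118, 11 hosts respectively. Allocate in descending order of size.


186 hosts -> /24 (254 usable): 192.168.116.0/24
185 hosts -> /24 (254 usable): 192.168.117.0/24
118 hosts -> /25 (126 usable): 192.168.118.0/25
11 hosts -> /28 (14 usable): 192.168.118.128/28
Allocation: 192.168.116.0/24 (186 hosts, 254 usable); 192.168.117.0/24 (185 hosts, 254 usable); 192.168.118.0/25 (118 hosts, 126 usable); 192.168.118.128/28 (11 hosts, 14 usable)


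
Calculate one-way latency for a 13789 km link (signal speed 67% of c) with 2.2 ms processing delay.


Speed = 0.67 * 3e5 km/s = 201000 km/s
Propagation delay = 13789 / 201000 = 0.0686 s = 68.602 ms
Processing delay = 2.2 ms
Total one-way latency = 70.802 ms


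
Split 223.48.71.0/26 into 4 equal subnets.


New prefix = 26 + 2 = 28
Each subnet has 16 addresses
  223.48.71.0/28
  223.48.71.16/28
  223.48.71.32/28
  223.48.71.48/28
Subnets: 223.48.71.0/28, 223.48.71.16/28, 223.48.71.32/28, 223.48.71.48/28


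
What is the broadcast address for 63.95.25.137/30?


Network: 63.95.25.136/30
Host bits = 2
Set all host bits to 1:
Broadcast: 63.95.25.139


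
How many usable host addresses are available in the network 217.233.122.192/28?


Host bits = 32 - 28 = 4
Total addresses = 2^4 = 16
Usable = total - 2 (network and broadcast)
Usable hosts: 14


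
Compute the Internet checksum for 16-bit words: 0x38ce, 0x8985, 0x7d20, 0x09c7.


Sum all words (with carry folding):
+ 0x38ce = 0x38ce
+ 0x8985 = 0xc253
+ 0x7d20 = 0x3f74
+ 0x09c7 = 0x493b
One's complement: ~0x493b
Checksum = 0xb6c4


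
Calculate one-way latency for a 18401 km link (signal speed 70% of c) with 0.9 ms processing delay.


Speed = 0.7 * 3e5 km/s = 210000 km/s
Propagation delay = 18401 / 210000 = 0.0876 s = 87.6238 ms
Processing delay = 0.9 ms
Total one-way latency = 88.5238 ms


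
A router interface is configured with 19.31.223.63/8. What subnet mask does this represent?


/8 means 8 network bits, 24 host bits
Binary: 11111111000000000000000000000000
Mask: 255.0.0.0


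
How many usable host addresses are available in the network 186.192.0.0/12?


Host bits = 32 - 12 = 20
Total addresses = 2^20 = 1048576
Usable = total - 2 (network and broadcast)
Usable hosts: 1048574


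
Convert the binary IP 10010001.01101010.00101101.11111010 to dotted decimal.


10010001 = 145
01101010 = 106
00101101 = 45
11111010 = 250
IP: 145.106.45.250


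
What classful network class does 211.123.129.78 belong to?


First octet: 211
Binary: 11010011
110xxxxx -> Class C (192-223)
Class C, default mask 255.255.255.0 (/24)


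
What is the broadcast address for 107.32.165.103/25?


Network: 107.32.165.0/25
Host bits = 7
Set all host bits to 1:
Broadcast: 107.32.165.127


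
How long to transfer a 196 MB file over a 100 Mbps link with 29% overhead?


Effective throughput = 100 * (1 - 29/100) = 71 Mbps
File size in Mb = 196 * 8 = 1568 Mb
Time = 1568 / 71
Time = 22.0845 seconds


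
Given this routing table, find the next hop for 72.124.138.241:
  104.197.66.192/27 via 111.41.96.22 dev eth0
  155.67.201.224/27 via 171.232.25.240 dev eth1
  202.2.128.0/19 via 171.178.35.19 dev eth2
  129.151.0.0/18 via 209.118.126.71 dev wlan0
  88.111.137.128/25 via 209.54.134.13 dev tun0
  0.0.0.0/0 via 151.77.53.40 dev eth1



Longest prefix match for 72.124.138.241:
  /27 104.197.66.192: no
  /27 155.67.201.224: no
  /19 202.2.128.0: no
  /18 129.151.0.0: no
  /25 88.111.137.128: no
  /0 0.0.0.0: MATCH
Selected: next-hop 151.77.53.40 via eth1 (matched /0)


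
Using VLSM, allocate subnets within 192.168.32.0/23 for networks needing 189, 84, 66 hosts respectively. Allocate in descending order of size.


189 hosts -> /24 (254 usable): 192.168.32.0/24
84 hosts -> /25 (126 usable): 192.168.33.0/25
66 hosts -> /25 (126 usable): 192.168.33.128/25
Allocation: 192.168.32.0/24 (189 hosts, 254 usable); 192.168.33.0/25 (84 hosts, 126 usable); 192.168.33.128/25 (66 hosts, 126 usable)


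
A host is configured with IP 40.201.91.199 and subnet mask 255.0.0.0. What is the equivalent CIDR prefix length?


Binary: 11111111.00000000.00000000.00000000
Count leading 1s
Prefix: /8


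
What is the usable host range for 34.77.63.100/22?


Network: 34.77.60.0
Broadcast: 34.77.63.255
First usable = network + 1
Last usable = broadcast - 1
Range: 34.77.60.1 to 34.77.63.254


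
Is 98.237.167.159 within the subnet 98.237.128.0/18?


Subnet network: 98.237.128.0
Test IP AND mask: 98.237.128.0
Yes, 98.237.167.159 is in 98.237.128.0/18


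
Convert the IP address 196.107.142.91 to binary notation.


196 = 11000100
107 = 01101011
142 = 10001110
91 = 01011011
Binary: 11000100.01101011.10001110.01011011


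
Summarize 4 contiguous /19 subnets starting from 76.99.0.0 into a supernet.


Original prefix: /19
Number of subnets: 4 = 2^2
New prefix = 19 - 2 = 17
Supernet: 76.99.0.0/17


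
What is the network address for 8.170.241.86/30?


IP:   00001000.10101010.11110001.01010110
Mask: 11111111.11111111.11111111.11111100
AND operation:
Net:  00001000.10101010.11110001.01010100
Network: 8.170.241.84/30


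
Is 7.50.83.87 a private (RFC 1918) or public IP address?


RFC 1918 private ranges:
  10.0.0.0/8 (10.0.0.0 - 10.255.255.255)
  172.16.0.0/12 (172.16.0.0 - 172.31.255.255)
  192.168.0.0/16 (192.168.0.0 - 192.168.255.255)
Public (not in any RFC 1918 range)


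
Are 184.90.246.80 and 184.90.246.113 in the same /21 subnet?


Mask: 255.255.248.0
184.90.246.80 AND mask = 184.90.240.0
184.90.246.113 AND mask = 184.90.240.0
Yes, same subnet (184.90.240.0)


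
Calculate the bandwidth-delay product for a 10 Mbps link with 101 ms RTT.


BDP = bandwidth * RTT
= 10 Mbps * 101 ms
= 10 * 1e6 * 101 / 1000 bits
= 1010000 bits
= 126250 bytes
= 123.291 KB
BDP = 1010000 bits (126250 bytes)


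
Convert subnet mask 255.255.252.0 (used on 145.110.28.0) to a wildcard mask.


Subnet mask: 255.255.252.0
Wildcard = 255.255.255.255 - subnet mask
255 - 255 = 0
255 - 255 = 0
255 - 252 = 3
255 - 0 = 255
Wildcard: 0.0.3.255


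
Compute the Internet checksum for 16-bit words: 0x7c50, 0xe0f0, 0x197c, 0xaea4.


Sum all words (with carry folding):
+ 0x7c50 = 0x7c50
+ 0xe0f0 = 0x5d41
+ 0x197c = 0x76bd
+ 0xaea4 = 0x2562
One's complement: ~0x2562
Checksum = 0xda9d


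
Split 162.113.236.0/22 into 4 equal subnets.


New prefix = 22 + 2 = 24
Each subnet has 256 addresses
  162.113.236.0/24
  162.113.237.0/24
  162.113.238.0/24
  162.113.239.0/24
Subnets: 162.113.236.0/24, 162.113.237.0/24, 162.113.238.0/24, 162.113.239.0/24


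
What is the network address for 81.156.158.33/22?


IP:   01010001.10011100.10011110.00100001
Mask: 11111111.11111111.11111100.00000000
AND operation:
Net:  01010001.10011100.10011100.00000000
Network: 81.156.156.0/22


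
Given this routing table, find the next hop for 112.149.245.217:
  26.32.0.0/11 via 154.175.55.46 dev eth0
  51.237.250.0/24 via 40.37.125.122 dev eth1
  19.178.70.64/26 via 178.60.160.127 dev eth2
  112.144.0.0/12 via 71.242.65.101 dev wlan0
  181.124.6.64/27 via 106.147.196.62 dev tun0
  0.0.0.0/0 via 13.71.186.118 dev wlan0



Longest prefix match for 112.149.245.217:
  /11 26.32.0.0: no
  /24 51.237.250.0: no
  /26 19.178.70.64: no
  /12 112.144.0.0: MATCH
  /27 181.124.6.64: no
  /0 0.0.0.0: MATCH
Selected: next-hop 71.242.65.101 via wlan0 (matched /12)


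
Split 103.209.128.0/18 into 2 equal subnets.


New prefix = 18 + 1 = 19
Each subnet has 8192 addresses
  103.209.128.0/19
  103.209.160.0/19
Subnets: 103.209.128.0/19, 103.209.160.0/19


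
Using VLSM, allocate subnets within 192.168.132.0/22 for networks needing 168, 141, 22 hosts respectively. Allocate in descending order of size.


168 hosts -> /24 (254 usable): 192.168.132.0/24
141 hosts -> /24 (254 usable): 192.168.133.0/24
22 hosts -> /27 (30 usable): 192.168.134.0/27
Allocation: 192.168.132.0/24 (168 hosts, 254 usable); 192.168.133.0/24 (141 hosts, 254 usable); 192.168.134.0/27 (22 hosts, 30 usable)


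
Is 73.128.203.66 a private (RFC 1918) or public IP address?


RFC 1918 private ranges:
  10.0.0.0/8 (10.0.0.0 - 10.255.255.255)
  172.16.0.0/12 (172.16.0.0 - 172.31.255.255)
  192.168.0.0/16 (192.168.0.0 - 192.168.255.255)
Public (not in any RFC 1918 range)


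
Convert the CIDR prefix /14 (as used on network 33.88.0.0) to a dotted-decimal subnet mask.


/14 means 14 network bits, 18 host bits
Binary: 11111111111111000000000000000000
Mask: 255.252.0.0


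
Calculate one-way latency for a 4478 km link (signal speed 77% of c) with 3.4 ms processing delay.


Speed = 0.77 * 3e5 km/s = 231000 km/s
Propagation delay = 4478 / 231000 = 0.0194 s = 19.3853 ms
Processing delay = 3.4 ms
Total one-way latency = 22.7853 ms


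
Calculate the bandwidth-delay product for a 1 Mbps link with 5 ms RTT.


BDP = bandwidth * RTT
= 1 Mbps * 5 ms
= 1 * 1e6 * 5 / 1000 bits
= 5000 bits
= 625 bytes
BDP = 5000 bits (625 bytes)


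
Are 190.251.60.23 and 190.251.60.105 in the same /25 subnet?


Mask: 255.255.255.128
190.251.60.23 AND mask = 190.251.60.0
190.251.60.105 AND mask = 190.251.60.0
Yes, same subnet (190.251.60.0)


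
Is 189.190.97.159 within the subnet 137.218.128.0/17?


Subnet network: 137.218.128.0
Test IP AND mask: 189.190.0.0
No, 189.190.97.159 is not in 137.218.128.0/17


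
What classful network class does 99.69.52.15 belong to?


First octet: 99
Binary: 01100011
0xxxxxxx -> Class A (1-126)
Class A, default mask 255.0.0.0 (/8)


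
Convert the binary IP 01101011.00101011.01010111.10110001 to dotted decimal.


01101011 = 107
00101011 = 43
01010111 = 87
10110001 = 177
IP: 107.43.87.177


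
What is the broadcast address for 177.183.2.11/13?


Network: 177.176.0.0/13
Host bits = 19
Set all host bits to 1:
Broadcast: 177.183.255.255


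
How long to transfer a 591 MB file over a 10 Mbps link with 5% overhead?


Effective throughput = 10 * (1 - 5/100) = 9.5 Mbps
File size in Mb = 591 * 8 = 4728 Mb
Time = 4728 / 9.5
Time = 497.6842 seconds


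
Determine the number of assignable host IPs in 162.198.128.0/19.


Host bits = 32 - 19 = 13
Total addresses = 2^13 = 8192
Usable = total - 2 (network and broadcast)
Usable hosts: 8190


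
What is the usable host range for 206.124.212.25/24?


Network: 206.124.212.0
Broadcast: 206.124.212.255
First usable = network + 1
Last usable = broadcast - 1
Range: 206.124.212.1 to 206.124.212.254


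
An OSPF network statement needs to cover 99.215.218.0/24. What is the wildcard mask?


Subnet mask: 255.255.255.0
Wildcard = 255.255.255.255 - subnet mask
255 - 255 = 0
255 - 255 = 0
255 - 255 = 0
255 - 0 = 255
Wildcard: 0.0.0.255


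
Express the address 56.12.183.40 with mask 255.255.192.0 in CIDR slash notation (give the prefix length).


Binary: 11111111.11111111.11000000.00000000
Count leading 1s
Prefix: /18


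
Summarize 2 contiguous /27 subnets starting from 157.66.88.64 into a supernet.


Original prefix: /27
Number of subnets: 2 = 2^1
New prefix = 27 - 1 = 26
Supernet: 157.66.88.64/26


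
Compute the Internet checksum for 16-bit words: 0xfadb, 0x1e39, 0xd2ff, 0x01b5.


Sum all words (with carry folding):
+ 0xfadb = 0xfadb
+ 0x1e39 = 0x1915
+ 0xd2ff = 0xec14
+ 0x01b5 = 0xedc9
One's complement: ~0xedc9
Checksum = 0x1236


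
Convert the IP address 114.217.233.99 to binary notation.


114 = 01110010
217 = 11011001
233 = 11101001
99 = 01100011
Binary: 01110010.11011001.11101001.01100011


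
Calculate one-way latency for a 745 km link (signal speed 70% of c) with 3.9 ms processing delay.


Speed = 0.7 * 3e5 km/s = 210000 km/s
Propagation delay = 745 / 210000 = 0.0035 s = 3.5476 ms
Processing delay = 3.9 ms
Total one-way latency = 7.4476 ms


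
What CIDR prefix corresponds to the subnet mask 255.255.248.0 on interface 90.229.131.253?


Binary: 11111111.11111111.11111000.00000000
Count leading 1s
Prefix: /21


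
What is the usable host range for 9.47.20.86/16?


Network: 9.47.0.0
Broadcast: 9.47.255.255
First usable = network + 1
Last usable = broadcast - 1
Range: 9.47.0.1 to 9.47.255.254


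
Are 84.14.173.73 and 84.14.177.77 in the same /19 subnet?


Mask: 255.255.224.0
84.14.173.73 AND mask = 84.14.160.0
84.14.177.77 AND mask = 84.14.160.0
Yes, same subnet (84.14.160.0)


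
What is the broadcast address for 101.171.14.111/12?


Network: 101.160.0.0/12
Host bits = 20
Set all host bits to 1:
Broadcast: 101.175.255.255


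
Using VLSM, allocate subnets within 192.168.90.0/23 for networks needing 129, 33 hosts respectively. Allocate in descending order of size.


129 hosts -> /24 (254 usable): 192.168.90.0/24
33 hosts -> /26 (62 usable): 192.168.91.0/26
Allocation: 192.168.90.0/24 (129 hosts, 254 usable); 192.168.91.0/26 (33 hosts, 62 usable)


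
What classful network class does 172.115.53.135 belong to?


First octet: 172
Binary: 10101100
10xxxxxx -> Class B (128-191)
Class B, default mask 255.255.0.0 (/16)


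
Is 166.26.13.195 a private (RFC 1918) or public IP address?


RFC 1918 private ranges:
  10.0.0.0/8 (10.0.0.0 - 10.255.255.255)
  172.16.0.0/12 (172.16.0.0 - 172.31.255.255)
  192.168.0.0/16 (192.168.0.0 - 192.168.255.255)
Public (not in any RFC 1918 range)


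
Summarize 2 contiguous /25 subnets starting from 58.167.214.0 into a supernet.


Original prefix: /25
Number of subnets: 2 = 2^1
New prefix = 25 - 1 = 24
Supernet: 58.167.214.0/24


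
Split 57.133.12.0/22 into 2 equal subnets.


New prefix = 22 + 1 = 23
Each subnet has 512 addresses
  57.133.12.0/23
  57.133.14.0/23
Subnets: 57.133.12.0/23, 57.133.14.0/23


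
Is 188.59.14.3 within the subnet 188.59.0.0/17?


Subnet network: 188.59.0.0
Test IP AND mask: 188.59.0.0
Yes, 188.59.14.3 is in 188.59.0.0/17


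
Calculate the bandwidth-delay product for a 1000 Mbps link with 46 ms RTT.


BDP = bandwidth * RTT
= 1000 Mbps * 46 ms
= 1000 * 1e6 * 46 / 1000 bits
= 46000000 bits
= 5750000 bytes
= 5615.2344 KB
BDP = 46000000 bits (5750000 bytes)


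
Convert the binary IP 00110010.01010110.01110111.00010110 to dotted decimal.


00110010 = 50
01010110 = 86
01110111 = 119
00010110 = 22
IP: 50.86.119.22


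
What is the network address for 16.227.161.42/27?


IP:   00010000.11100011.10100001.00101010
Mask: 11111111.11111111.11111111.11100000
AND operation:
Net:  00010000.11100011.10100001.00100000
Network: 16.227.161.32/27


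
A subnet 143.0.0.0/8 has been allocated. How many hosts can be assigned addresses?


Host bits = 32 - 8 = 24
Total addresses = 2^24 = 16777216
Usable = total - 2 (network and broadcast)
Usable hosts: 16777214


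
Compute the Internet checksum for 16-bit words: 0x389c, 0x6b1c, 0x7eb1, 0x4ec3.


Sum all words (with carry folding):
+ 0x389c = 0x389c
+ 0x6b1c = 0xa3b8
+ 0x7eb1 = 0x226a
+ 0x4ec3 = 0x712d
One's complement: ~0x712d
Checksum = 0x8ed2


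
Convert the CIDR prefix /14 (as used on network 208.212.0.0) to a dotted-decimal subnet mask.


/14 means 14 network bits, 18 host bits
Binary: 11111111111111000000000000000000
Mask: 255.252.0.0


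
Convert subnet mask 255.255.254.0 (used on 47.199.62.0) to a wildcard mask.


Subnet mask: 255.255.254.0
Wildcard = 255.255.255.255 - subnet mask
255 - 255 = 0
255 - 255 = 0
255 - 254 = 1
255 - 0 = 255
Wildcard: 0.0.1.255


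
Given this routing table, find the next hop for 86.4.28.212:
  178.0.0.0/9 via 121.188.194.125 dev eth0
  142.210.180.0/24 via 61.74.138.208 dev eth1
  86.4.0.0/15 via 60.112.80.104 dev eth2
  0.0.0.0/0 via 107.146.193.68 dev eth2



Longest prefix match for 86.4.28.212:
  /9 178.0.0.0: no
  /24 142.210.180.0: no
  /15 86.4.0.0: MATCH
  /0 0.0.0.0: MATCH
Selected: next-hop 60.112.80.104 via eth2 (matched /15)


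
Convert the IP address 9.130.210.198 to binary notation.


9 = 00001001
130 = 10000010
210 = 11010010
198 = 11000110
Binary: 00001001.10000010.11010010.11000110


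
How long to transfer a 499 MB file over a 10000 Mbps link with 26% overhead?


Effective throughput = 10000 * (1 - 26/100) = 7400 Mbps
File size in Mb = 499 * 8 = 3992 Mb
Time = 3992 / 7400
Time = 0.5395 seconds


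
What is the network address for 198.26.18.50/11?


IP:   11000110.00011010.00010010.00110010
Mask: 11111111.11100000.00000000.00000000
AND operation:
Net:  11000110.00000000.00000000.00000000
Network: 198.0.0.0/11


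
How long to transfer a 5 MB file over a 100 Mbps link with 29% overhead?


Effective throughput = 100 * (1 - 29/100) = 71 Mbps
File size in Mb = 5 * 8 = 40 Mb
Time = 40 / 71
Time = 0.5634 seconds


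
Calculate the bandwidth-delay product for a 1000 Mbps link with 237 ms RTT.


BDP = bandwidth * RTT
= 1000 Mbps * 237 ms
= 1000 * 1e6 * 237 / 1000 bits
= 237000000 bits
= 29625000 bytes
= 28930.6641 KB
BDP = 237000000 bits (29625000 bytes)


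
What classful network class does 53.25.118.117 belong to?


First octet: 53
Binary: 00110101
0xxxxxxx -> Class A (1-126)
Class A, default mask 255.0.0.0 (/8)


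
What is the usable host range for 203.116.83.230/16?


Network: 203.116.0.0
Broadcast: 203.116.255.255
First usable = network + 1
Last usable = broadcast - 1
Range: 203.116.0.1 to 203.116.255.254


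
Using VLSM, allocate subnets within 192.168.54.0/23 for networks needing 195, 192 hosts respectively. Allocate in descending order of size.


195 hosts -> /24 (254 usable): 192.168.54.0/24
192 hosts -> /24 (254 usable): 192.168.55.0/24
Allocation: 192.168.54.0/24 (195 hosts, 254 usable); 192.168.55.0/24 (192 hosts, 254 usable)


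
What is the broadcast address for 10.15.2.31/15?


Network: 10.14.0.0/15
Host bits = 17
Set all host bits to 1:
Broadcast: 10.15.255.255


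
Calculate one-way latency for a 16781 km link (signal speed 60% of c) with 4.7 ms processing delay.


Speed = 0.6 * 3e5 km/s = 180000 km/s
Propagation delay = 16781 / 180000 = 0.0932 s = 93.2278 ms
Processing delay = 4.7 ms
Total one-way latency = 97.9278 ms


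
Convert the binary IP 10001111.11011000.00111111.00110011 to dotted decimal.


10001111 = 143
11011000 = 216
00111111 = 63
00110011 = 51
IP: 143.216.63.51


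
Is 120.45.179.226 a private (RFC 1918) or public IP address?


RFC 1918 private ranges:
  10.0.0.0/8 (10.0.0.0 - 10.255.255.255)
  172.16.0.0/12 (172.16.0.0 - 172.31.255.255)
  192.168.0.0/16 (192.168.0.0 - 192.168.255.255)
Public (not in any RFC 1918 range)


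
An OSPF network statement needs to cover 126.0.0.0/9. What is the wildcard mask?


Subnet mask: 255.128.0.0
Wildcard = 255.255.255.255 - subnet mask
255 - 255 = 0
255 - 128 = 127
255 - 0 = 255
255 - 0 = 255
Wildcard: 0.127.255.255


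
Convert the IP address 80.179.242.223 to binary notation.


80 = 01010000
179 = 10110011
242 = 11110010
223 = 11011111
Binary: 01010000.10110011.11110010.11011111


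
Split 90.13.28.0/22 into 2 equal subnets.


New prefix = 22 + 1 = 23
Each subnet has 512 addresses
  90.13.28.0/23
  90.13.30.0/23
Subnets: 90.13.28.0/23, 90.13.30.0/23


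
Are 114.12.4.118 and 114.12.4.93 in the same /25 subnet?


Mask: 255.255.255.128
114.12.4.118 AND mask = 114.12.4.0
114.12.4.93 AND mask = 114.12.4.0
Yes, same subnet (114.12.4.0)


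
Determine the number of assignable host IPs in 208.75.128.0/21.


Host bits = 32 - 21 = 11
Total addresses = 2^11 = 2048
Usable = total - 2 (network and broadcast)
Usable hosts: 2046


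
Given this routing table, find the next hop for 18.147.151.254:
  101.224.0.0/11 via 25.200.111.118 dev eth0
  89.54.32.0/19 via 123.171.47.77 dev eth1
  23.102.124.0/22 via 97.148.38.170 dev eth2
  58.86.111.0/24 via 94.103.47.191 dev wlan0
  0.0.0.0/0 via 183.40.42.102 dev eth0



Longest prefix match for 18.147.151.254:
  /11 101.224.0.0: no
  /19 89.54.32.0: no
  /22 23.102.124.0: no
  /24 58.86.111.0: no
  /0 0.0.0.0: MATCH
Selected: next-hop 183.40.42.102 via eth0 (matched /0)


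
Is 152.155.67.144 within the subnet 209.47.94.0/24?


Subnet network: 209.47.94.0
Test IP AND mask: 152.155.67.0
No, 152.155.67.144 is not in 209.47.94.0/24


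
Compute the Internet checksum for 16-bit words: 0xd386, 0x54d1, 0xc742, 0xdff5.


Sum all words (with carry folding):
+ 0xd386 = 0xd386
+ 0x54d1 = 0x2858
+ 0xc742 = 0xef9a
+ 0xdff5 = 0xcf90
One's complement: ~0xcf90
Checksum = 0x306f


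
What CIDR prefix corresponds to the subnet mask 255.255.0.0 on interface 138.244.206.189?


Binary: 11111111.11111111.00000000.00000000
Count leading 1s
Prefix: /16


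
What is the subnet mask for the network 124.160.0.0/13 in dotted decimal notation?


/13 means 13 network bits, 19 host bits
Binary: 11111111111110000000000000000000
Mask: 255.248.0.0


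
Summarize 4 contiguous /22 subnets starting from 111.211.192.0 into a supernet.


Original prefix: /22
Number of subnets: 4 = 2^2
New prefix = 22 - 2 = 20
Supernet: 111.211.192.0/20


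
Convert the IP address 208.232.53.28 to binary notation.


208 = 11010000
232 = 11101000
53 = 00110101
28 = 00011100
Binary: 11010000.11101000.00110101.00011100


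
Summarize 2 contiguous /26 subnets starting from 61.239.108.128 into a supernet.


Original prefix: /26
Number of subnets: 2 = 2^1
New prefix = 26 - 1 = 25
Supernet: 61.239.108.128/25


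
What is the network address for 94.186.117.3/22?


IP:   01011110.10111010.01110101.00000011
Mask: 11111111.11111111.11111100.00000000
AND operation:
Net:  01011110.10111010.01110100.00000000
Network: 94.186.116.0/22


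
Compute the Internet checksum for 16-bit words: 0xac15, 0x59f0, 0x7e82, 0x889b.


Sum all words (with carry folding):
+ 0xac15 = 0xac15
+ 0x59f0 = 0x0606
+ 0x7e82 = 0x8488
+ 0x889b = 0x0d24
One's complement: ~0x0d24
Checksum = 0xf2db


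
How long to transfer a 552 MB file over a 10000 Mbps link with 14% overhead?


Effective throughput = 10000 * (1 - 14/100) = 8600 Mbps
File size in Mb = 552 * 8 = 4416 Mb
Time = 4416 / 8600
Time = 0.5135 seconds


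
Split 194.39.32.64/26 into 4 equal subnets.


New prefix = 26 + 2 = 28
Each subnet has 16 addresses
  194.39.32.64/28
  194.39.32.80/28
  194.39.32.96/28
  194.39.32.112/28
Subnets: 194.39.32.64/28, 194.39.32.80/28, 194.39.32.96/28, 194.39.32.112/28


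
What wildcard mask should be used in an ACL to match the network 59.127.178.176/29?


Subnet mask: 255.255.255.248
Wildcard = 255.255.255.255 - subnet mask
255 - 255 = 0
255 - 255 = 0
255 - 255 = 0
255 - 248 = 7
Wildcard: 0.0.0.7


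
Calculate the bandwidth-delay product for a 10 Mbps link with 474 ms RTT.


BDP = bandwidth * RTT
= 10 Mbps * 474 ms
= 10 * 1e6 * 474 / 1000 bits
= 4740000 bits
= 592500 bytes
= 578.6133 KB
BDP = 4740000 bits (592500 bytes)


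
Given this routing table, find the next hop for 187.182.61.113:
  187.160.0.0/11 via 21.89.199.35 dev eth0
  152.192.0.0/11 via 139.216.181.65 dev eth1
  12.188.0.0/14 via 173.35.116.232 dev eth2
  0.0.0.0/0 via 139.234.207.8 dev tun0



Longest prefix match for 187.182.61.113:
  /11 187.160.0.0: MATCH
  /11 152.192.0.0: no
  /14 12.188.0.0: no
  /0 0.0.0.0: MATCH
Selected: next-hop 21.89.199.35 via eth0 (matched /11)


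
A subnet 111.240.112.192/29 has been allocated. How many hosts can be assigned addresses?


Host bits = 32 - 29 = 3
Total addresses = 2^3 = 8
Usable = total - 2 (network and broadcast)
Usable hosts: 6


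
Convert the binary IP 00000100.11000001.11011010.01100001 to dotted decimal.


00000100 = 4
11000001 = 193
11011010 = 218
01100001 = 97
IP: 4.193.218.97


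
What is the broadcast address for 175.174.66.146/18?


Network: 175.174.64.0/18
Host bits = 14
Set all host bits to 1:
Broadcast: 175.174.127.255


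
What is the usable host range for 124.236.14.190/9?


Network: 124.128.0.0
Broadcast: 124.255.255.255
First usable = network + 1
Last usable = broadcast - 1
Range: 124.128.0.1 to 124.255.255.254


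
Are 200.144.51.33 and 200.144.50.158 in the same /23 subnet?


Mask: 255.255.254.0
200.144.51.33 AND mask = 200.144.50.0
200.144.50.158 AND mask = 200.144.50.0
Yes, same subnet (200.144.50.0)


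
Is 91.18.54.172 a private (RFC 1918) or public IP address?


RFC 1918 private ranges:
  10.0.0.0/8 (10.0.0.0 - 10.255.255.255)
  172.16.0.0/12 (172.16.0.0 - 172.31.255.255)
  192.168.0.0/16 (192.168.0.0 - 192.168.255.255)
Public (not in any RFC 1918 range)


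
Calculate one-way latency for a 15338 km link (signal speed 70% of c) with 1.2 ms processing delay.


Speed = 0.7 * 3e5 km/s = 210000 km/s
Propagation delay = 15338 / 210000 = 0.073 s = 73.0381 ms
Processing delay = 1.2 ms
Total one-way latency = 74.2381 ms


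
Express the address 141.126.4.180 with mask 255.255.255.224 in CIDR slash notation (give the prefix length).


Binary: 11111111.11111111.11111111.11100000
Count leading 1s
Prefix: /27


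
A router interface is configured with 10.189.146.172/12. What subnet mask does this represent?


/12 means 12 network bits, 20 host bits
Binary: 11111111111100000000000000000000
Mask: 255.240.0.0


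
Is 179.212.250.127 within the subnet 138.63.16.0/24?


Subnet network: 138.63.16.0
Test IP AND mask: 179.212.250.0
No, 179.212.250.127 is not in 138.63.16.0/24


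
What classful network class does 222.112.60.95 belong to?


First octet: 222
Binary: 11011110
110xxxxx -> Class C (192-223)
Class C, default mask 255.255.255.0 (/24)


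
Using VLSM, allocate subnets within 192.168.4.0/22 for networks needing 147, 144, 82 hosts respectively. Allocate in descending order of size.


147 hosts -> /24 (254 usable): 192.168.4.0/24
144 hosts -> /24 (254 usable): 192.168.5.0/24
82 hosts -> /25 (126 usable): 192.168.6.0/25
Allocation: 192.168.4.0/24 (147 hosts, 254 usable); 192.168.5.0/24 (144 hosts, 254 usable); 192.168.6.0/25 (82 hosts, 126 usable)


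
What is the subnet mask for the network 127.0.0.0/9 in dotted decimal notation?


/9 means 9 network bits, 23 host bits
Binary: 11111111100000000000000000000000
Mask: 255.128.0.0


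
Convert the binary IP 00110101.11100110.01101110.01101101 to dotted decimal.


00110101 = 53
11100110 = 230
01101110 = 110
01101101 = 109
IP: 53.230.110.109


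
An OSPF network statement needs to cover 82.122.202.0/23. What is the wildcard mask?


Subnet mask: 255.255.254.0
Wildcard = 255.255.255.255 - subnet mask
255 - 255 = 0
255 - 255 = 0
255 - 254 = 1
255 - 0 = 255
Wildcard: 0.0.1.255


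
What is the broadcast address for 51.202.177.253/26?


Network: 51.202.177.192/26
Host bits = 6
Set all host bits to 1:
Broadcast: 51.202.177.255


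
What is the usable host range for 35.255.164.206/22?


Network: 35.255.164.0
Broadcast: 35.255.167.255
First usable = network + 1
Last usable = broadcast - 1
Range: 35.255.164.1 to 35.255.167.254


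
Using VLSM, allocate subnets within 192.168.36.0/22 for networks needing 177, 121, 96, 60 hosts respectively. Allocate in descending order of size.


177 hosts -> /24 (254 usable): 192.168.36.0/24
121 hosts -> /25 (126 usable): 192.168.37.0/25
96 hosts -> /25 (126 usable): 192.168.37.128/25
60 hosts -> /26 (62 usable): 192.168.38.0/26
Allocation: 192.168.36.0/24 (177 hosts, 254 usable); 192.168.37.0/25 (121 hosts, 126 usable); 192.168.37.128/25 (96 hosts, 126 usable); 192.168.38.0/26 (60 hosts, 62 usable)


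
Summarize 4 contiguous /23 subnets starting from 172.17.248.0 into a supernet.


Original prefix: /23
Number of subnets: 4 = 2^2
New prefix = 23 - 2 = 21
Supernet: 172.17.248.0/21


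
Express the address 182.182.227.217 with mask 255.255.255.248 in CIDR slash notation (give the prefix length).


Binary: 11111111.11111111.11111111.11111000
Count leading 1s
Prefix: /29


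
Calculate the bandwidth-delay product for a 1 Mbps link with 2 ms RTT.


BDP = bandwidth * RTT
= 1 Mbps * 2 ms
= 1 * 1e6 * 2 / 1000 bits
= 2000 bits
= 250 bytes
BDP = 2000 bits (250 bytes)


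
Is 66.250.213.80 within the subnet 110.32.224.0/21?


Subnet network: 110.32.224.0
Test IP AND mask: 66.250.208.0
No, 66.250.213.80 is not in 110.32.224.0/21


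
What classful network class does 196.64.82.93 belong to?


First octet: 196
Binary: 11000100
110xxxxx -> Class C (192-223)
Class C, default mask 255.255.255.0 (/24)


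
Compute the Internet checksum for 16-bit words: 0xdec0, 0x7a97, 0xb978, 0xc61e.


Sum all words (with carry folding):
+ 0xdec0 = 0xdec0
+ 0x7a97 = 0x5958
+ 0xb978 = 0x12d1
+ 0xc61e = 0xd8ef
One's complement: ~0xd8ef
Checksum = 0x2710


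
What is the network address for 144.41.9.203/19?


IP:   10010000.00101001.00001001.11001011
Mask: 11111111.11111111.11100000.00000000
AND operation:
Net:  10010000.00101001.00000000.00000000
Network: 144.41.0.0/19


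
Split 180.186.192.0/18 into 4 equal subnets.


New prefix = 18 + 2 = 20
Each subnet has 4096 addresses
  180.186.192.0/20
  180.186.208.0/20
  180.186.224.0/20
  180.186.240.0/20
Subnets: 180.186.192.0/20, 180.186.208.0/20, 180.186.224.0/20, 180.186.240.0/20


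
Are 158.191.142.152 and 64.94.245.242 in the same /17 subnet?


Mask: 255.255.128.0
158.191.142.152 AND mask = 158.191.128.0
64.94.245.242 AND mask = 64.94.128.0
No, different subnets (158.191.128.0 vs 64.94.128.0)


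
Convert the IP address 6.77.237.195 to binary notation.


6 = 00000110
77 = 01001101
237 = 11101101
195 = 11000011
Binary: 00000110.01001101.11101101.11000011


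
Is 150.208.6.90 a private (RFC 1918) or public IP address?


RFC 1918 private ranges:
  10.0.0.0/8 (10.0.0.0 - 10.255.255.255)
  172.16.0.0/12 (172.16.0.0 - 172.31.255.255)
  192.168.0.0/16 (192.168.0.0 - 192.168.255.255)
Public (not in any RFC 1918 range)


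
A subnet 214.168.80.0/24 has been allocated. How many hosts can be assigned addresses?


Host bits = 32 - 24 = 8
Total addresses = 2^8 = 256
Usable = total - 2 (network and broadcast)
Usable hosts: 254


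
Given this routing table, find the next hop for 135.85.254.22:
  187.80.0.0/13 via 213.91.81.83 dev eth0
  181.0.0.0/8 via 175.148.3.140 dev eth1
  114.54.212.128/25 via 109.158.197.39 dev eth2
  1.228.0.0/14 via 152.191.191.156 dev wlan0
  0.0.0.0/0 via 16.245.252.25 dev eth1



Longest prefix match for 135.85.254.22:
  /13 187.80.0.0: no
  /8 181.0.0.0: no
  /25 114.54.212.128: no
  /14 1.228.0.0: no
  /0 0.0.0.0: MATCH
Selected: next-hop 16.245.252.25 via eth1 (matched /0)


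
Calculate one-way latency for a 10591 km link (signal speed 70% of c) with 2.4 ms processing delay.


Speed = 0.7 * 3e5 km/s = 210000 km/s
Propagation delay = 10591 / 210000 = 0.0504 s = 50.4333 ms
Processing delay = 2.4 ms
Total one-way latency = 52.8333 ms


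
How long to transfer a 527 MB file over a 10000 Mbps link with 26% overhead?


Effective throughput = 10000 * (1 - 26/100) = 7400 Mbps
File size in Mb = 527 * 8 = 4216 Mb
Time = 4216 / 7400
Time = 0.5697 seconds
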